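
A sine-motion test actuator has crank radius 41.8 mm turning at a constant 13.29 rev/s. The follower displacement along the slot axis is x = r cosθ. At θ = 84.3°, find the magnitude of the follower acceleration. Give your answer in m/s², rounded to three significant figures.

28.9

ω = 83.5 rad/s (from 13.29 rev/s).
x = r cosθ ⇒ ẍ = −rω² cosθ (ω constant).
|a| = rω²|cosθ| = 0.0418·(83.5)²·|cos 84.3°| = 28.948 m/s².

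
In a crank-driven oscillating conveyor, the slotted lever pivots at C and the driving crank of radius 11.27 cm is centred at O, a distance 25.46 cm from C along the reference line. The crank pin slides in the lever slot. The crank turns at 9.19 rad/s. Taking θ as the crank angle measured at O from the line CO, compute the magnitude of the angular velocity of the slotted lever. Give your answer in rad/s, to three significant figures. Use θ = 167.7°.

ω = 9.19 rad/s
Crank pin A relative to C: A = (d + r cosθ, r sinθ); lever angle φ = atan2(r sinθ, d + r cosθ).
Differentiating tanφ: φ̇ = rω(d cosθ + r)/(d² + r² + 2dr cosθ).
d² + r² + 2dr cosθ = |CA|² = 0.0214529 m²;  d cosθ + r = -0.13606 m.
|ω_lever| = |0.1127·9.19·-0.13606| / 0.0214529 = 6.5686 rad/s.

6.57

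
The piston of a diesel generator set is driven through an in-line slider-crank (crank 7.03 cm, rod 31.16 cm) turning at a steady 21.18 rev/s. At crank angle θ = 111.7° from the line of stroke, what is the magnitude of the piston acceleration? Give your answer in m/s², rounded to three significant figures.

667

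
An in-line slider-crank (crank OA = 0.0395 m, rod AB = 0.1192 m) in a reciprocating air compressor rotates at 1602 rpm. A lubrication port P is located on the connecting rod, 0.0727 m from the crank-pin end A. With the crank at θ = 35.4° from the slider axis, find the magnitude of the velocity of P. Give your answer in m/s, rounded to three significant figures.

4.95

ω = 167.8 rad/s.  Crank-pin speed |V_A| = rω = 6.6266 m/s, perpendicular to OA.
Rod angle: sinφ = −(r/L) sinθ ⇒ φ = -11.067°; ω_rod = −rω cosθ/√(L²−r²sin²θ) = -46.173 rad/s.
V_P = V_A + ω_rod × AP, with AP = 0.0727 m along the rod.
Components: V_Px = −rω sinθ − a·ω_rod·sinφ = -4.483 m/s;  V_Py = rω cosθ + a·ω_rod·cosφ = +2.1071 m/s.
|V_P| = √(V_Px² + V_Py²) = 4.9535 m/s.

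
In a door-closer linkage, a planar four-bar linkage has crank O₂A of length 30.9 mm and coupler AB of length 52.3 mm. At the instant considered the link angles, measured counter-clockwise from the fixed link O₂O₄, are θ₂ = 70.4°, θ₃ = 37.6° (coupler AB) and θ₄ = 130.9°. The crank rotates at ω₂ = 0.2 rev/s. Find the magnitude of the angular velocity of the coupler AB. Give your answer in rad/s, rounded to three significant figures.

ω₂ = 1.257 rad/s (from 0.2 rev/s).
Differentiating the loop-closure r₂e^{iθ₂}+r₃e^{iθ₃}=r₁+r₄e^{iθ₄} gives r₂ω₂e^{iθ₂}+r₃ω₃e^{iθ₃}=r₄ω₄e^{iθ₄}.
Eliminating the other unknown: ω₃ = r₂ω₂ sin(θ₄−θ₂) / [r₃ sin(θ₃−θ₄)].
Numerator sine = +0.87036; denominator sine = -0.99834.
Result = 0.0309·1.257·(+0.87036) / (0.0523·(-0.99834)) = -0.64727 rad/s; magnitude 0.64727 rad/s.

0.647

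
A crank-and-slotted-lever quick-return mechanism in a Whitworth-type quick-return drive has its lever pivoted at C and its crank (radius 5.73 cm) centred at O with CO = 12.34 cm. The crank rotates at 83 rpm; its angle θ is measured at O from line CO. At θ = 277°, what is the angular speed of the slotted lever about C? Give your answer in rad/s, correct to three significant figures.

1.78

ω = 8.692 rad/s (from 83 rpm).
Crank pin A relative to C: A = (d + r cosθ, r sinθ); lever angle φ = atan2(r sinθ, d + r cosθ).
Differentiating tanφ: φ̇ = rω(d cosθ + r)/(d² + r² + 2dr cosθ).
d² + r² + 2dr cosθ = |CA|² = 0.0202343 m²;  d cosθ + r = +0.072339 m.
|ω_lever| = |0.0573·8.692·+0.072339| / 0.0202343 = 1.7805 rad/s.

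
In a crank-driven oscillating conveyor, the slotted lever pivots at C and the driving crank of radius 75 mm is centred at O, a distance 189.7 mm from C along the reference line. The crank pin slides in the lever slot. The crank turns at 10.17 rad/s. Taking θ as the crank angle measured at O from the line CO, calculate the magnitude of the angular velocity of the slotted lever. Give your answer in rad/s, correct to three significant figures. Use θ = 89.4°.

1.40

ω = 10.17 rad/s
Crank pin A relative to C: A = (d + r cosθ, r sinθ); lever angle φ = atan2(r sinθ, d + r cosθ).
Differentiating tanφ: φ̇ = rω(d cosθ + r)/(d² + r² + 2dr cosθ).
d² + r² + 2dr cosθ = |CA|² = 0.0419091 m²;  d cosθ + r = +0.076986 m.
|ω_lever| = |0.075·10.17·+0.076986| / 0.0419091 = 1.4012 rad/s.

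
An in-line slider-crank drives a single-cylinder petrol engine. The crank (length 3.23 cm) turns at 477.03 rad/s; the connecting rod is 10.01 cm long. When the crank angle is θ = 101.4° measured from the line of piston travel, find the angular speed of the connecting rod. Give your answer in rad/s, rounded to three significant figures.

32.1

ω = 477 rad/s
The rod makes angle φ with the slider axis where L sinφ = r sinθ; differentiating, L cosφ·φ̇ = r ω cosθ.
L cosφ = √(L² − r² sin²θ) = 0.09496 m.
|ω_rod| = r ω |cosθ| / √(L² − r² sin²θ) = 0.0323·477·0.19766/0.09496 = 32.071 rad/s.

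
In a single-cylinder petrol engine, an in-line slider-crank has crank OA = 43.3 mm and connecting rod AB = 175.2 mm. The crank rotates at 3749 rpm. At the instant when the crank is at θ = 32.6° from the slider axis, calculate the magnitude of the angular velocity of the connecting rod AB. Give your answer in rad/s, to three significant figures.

ω = 392.6 rad/s (converted from 3749 rpm).
The rod makes angle φ with the slider axis where L sinφ = r sinθ; differentiating, L cosφ·φ̇ = r ω cosθ.
L cosφ = √(L² − r² sin²θ) = 0.17364 m.
|ω_rod| = r ω |cosθ| / √(L² − r² sin²θ) = 0.0433·392.6·0.84245/0.17364 = 82.476 rad/s.

82.5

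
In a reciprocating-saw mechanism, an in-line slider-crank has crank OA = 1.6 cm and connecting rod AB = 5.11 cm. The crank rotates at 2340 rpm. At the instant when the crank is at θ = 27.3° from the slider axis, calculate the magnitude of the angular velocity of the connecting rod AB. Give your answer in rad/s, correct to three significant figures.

ω = 245 rad/s (converted from 2340 rpm).
The rod makes angle φ with the slider axis where L sinφ = r sinθ; differentiating, L cosφ·φ̇ = r ω cosθ.
L cosφ = √(L² − r² sin²θ) = 0.05057 m.
|ω_rod| = r ω |cosθ| / √(L² − r² sin²θ) = 0.016·245·0.88862/0.05057 = 68.894 rad/s.

68.9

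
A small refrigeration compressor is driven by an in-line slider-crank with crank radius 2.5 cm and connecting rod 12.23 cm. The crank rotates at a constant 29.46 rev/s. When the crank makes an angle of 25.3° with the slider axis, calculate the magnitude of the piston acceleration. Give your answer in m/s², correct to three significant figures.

887

ω = 2π·29.5 = 185.1 rad/s
x(θ) = r cosθ + √(L² − r² sin²θ); with ω constant, a = ω²·d²x/dθ².
d²x/dθ² = −r cosθ − r²(cos2θ)/√u − r⁴ sin²2θ/(4u^{3/2}),  u = L² − r² sin²θ = 0.0148431 m².
Substituting r = 0.025 m, L = 0.1223 m, θ = 25.3°: d²x/dθ² = -0.02589 m.
a = ω²·d²x/dθ² = (185.1)²·(-0.02589) = -887.09 m/s²;  |a| = 887.09 m/s².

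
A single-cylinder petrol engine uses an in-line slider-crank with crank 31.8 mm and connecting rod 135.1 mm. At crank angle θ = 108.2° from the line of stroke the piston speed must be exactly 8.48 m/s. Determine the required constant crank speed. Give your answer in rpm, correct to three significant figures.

For an in-line slider-crank, |v_piston| = rω|sinθ|·[1 + r cosθ/√(L² − r² sin²θ)].
With r = 0.0318 m, L = 0.1351 m, θ = 108.2°: the bracketed kinematic factor |dx/dθ| = 0.027931 m.
ω = v/|dx/dθ| = 8.48/0.027931 = 303.61 rad/s.
N = 60ω/(2π) = 2899.3 rpm.

2900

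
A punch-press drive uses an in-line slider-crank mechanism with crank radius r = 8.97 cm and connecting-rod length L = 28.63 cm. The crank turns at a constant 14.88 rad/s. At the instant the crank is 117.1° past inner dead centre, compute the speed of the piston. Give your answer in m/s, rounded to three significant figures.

ω = 14.88 rad/s
For an in-line slider-crank, x = r cosθ + √(L² − r² sin²θ), so v = −rω sinθ·[1 + r cosθ/√(L² − r² sin²θ)].
With r = 0.0897 m, L = 0.2863 m, θ = 117.1°: √(L² − r² sin²θ) = 0.27494 m.
v = −0.0897·14.88·0.89021·[1 + 0.0897·-0.45554/0.27494] = -1.0116 m/s.
|v| = 1.0116 m/s.

1.01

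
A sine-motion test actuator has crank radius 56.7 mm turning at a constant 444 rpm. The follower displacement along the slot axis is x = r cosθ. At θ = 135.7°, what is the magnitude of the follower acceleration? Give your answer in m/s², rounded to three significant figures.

87.7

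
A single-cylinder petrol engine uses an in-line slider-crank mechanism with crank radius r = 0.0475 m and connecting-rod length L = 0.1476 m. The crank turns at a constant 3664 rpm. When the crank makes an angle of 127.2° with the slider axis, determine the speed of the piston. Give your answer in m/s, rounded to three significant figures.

11.6

ω = 2π·3664/60 = 383.7 rad/s
For an in-line slider-crank, x = r cosθ + √(L² − r² sin²θ), so v = −rω sinθ·[1 + r cosθ/√(L² − r² sin²θ)].
With r = 0.0475 m, L = 0.1476 m, θ = 127.2°: √(L² − r² sin²θ) = 0.14267 m.
v = −0.0475·383.7·0.79653·[1 + 0.0475·-0.60460/0.14267] = -11.595 m/s.
|v| = 11.595 m/s.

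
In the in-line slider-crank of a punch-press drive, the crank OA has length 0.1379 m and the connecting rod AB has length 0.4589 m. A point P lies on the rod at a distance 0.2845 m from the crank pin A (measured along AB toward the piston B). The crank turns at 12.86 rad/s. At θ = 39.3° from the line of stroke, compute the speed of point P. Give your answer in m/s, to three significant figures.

1.39

ω = 12.86 rad/s.  Crank-pin speed |V_A| = rω = 1.7734 m/s, perpendicular to OA.
Rod angle: sinφ = −(r/L) sinθ ⇒ φ = -10.972°; ω_rod = −rω cosθ/√(L²−r²sin²θ) = -3.0461 rad/s.
V_P = V_A + ω_rod × AP, with AP = 0.2845 m along the rod.
Components: V_Px = −rω sinθ − a·ω_rod·sinφ = -1.2882 m/s;  V_Py = rω cosθ + a·ω_rod·cosφ = +0.52154 m/s.
|V_P| = √(V_Px² + V_Py²) = 1.3898 m/s.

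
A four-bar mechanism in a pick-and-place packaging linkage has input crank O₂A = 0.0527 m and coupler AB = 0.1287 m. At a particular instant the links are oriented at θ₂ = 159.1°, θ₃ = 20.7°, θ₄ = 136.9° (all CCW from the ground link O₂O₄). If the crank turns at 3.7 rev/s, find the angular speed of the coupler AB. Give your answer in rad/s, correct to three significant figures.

4.01

ω₂ = 23.25 rad/s (from 3.7 rev/s).
Differentiating the loop-closure r₂e^{iθ₂}+r₃e^{iθ₃}=r₁+r₄e^{iθ₄} gives r₂ω₂e^{iθ₂}+r₃ω₃e^{iθ₃}=r₄ω₄e^{iθ₄}.
Eliminating the other unknown: ω₃ = r₂ω₂ sin(θ₄−θ₂) / [r₃ sin(θ₃−θ₄)].
Numerator sine = -0.37784; denominator sine = -0.89726.
Result = 0.0527·23.25·(-0.37784) / (0.1287·(-0.89726)) = +4.0087 rad/s; magnitude 4.0087 rad/s.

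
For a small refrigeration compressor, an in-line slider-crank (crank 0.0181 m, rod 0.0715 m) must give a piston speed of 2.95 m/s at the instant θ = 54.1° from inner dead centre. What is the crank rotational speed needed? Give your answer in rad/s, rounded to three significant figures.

For an in-line slider-crank, |v_piston| = rω|sinθ|·[1 + r cosθ/√(L² − r² sin²θ)].
With r = 0.0181 m, L = 0.0715 m, θ = 54.1°: the bracketed kinematic factor |dx/dθ| = 0.016885 m.
ω = v/|dx/dθ| = 2.95/0.016885 = 174.71 rad/s.

175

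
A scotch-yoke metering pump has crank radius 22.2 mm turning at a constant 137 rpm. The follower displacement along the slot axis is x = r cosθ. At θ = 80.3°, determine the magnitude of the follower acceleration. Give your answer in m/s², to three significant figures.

ω = 14.35 rad/s (from 137 rpm).
x = r cosθ ⇒ ẍ = −rω² cosθ (ω constant).
|a| = rω²|cosθ| = 0.0222·(14.35)²·|cos 80.3°| = 0.76988 m/s².

0.770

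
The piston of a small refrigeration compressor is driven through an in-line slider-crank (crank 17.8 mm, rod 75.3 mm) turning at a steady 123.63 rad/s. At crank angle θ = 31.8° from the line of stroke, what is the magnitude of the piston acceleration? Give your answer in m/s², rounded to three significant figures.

ω = 123.6 rad/s
x(θ) = r cosθ + √(L² − r² sin²θ); with ω constant, a = ω²·d²x/dθ².
d²x/dθ² = −r cosθ − r²(cos2θ)/√u − r⁴ sin²2θ/(4u^{3/2}),  u = L² − r² sin²θ = 0.00558211 m².
Substituting r = 0.0178 m, L = 0.0753 m, θ = 31.8°: d²x/dθ² = -0.017062 m.
a = ω²·d²x/dθ² = (123.6)²·(-0.017062) = -260.78 m/s²;  |a| = 260.78 m/s².

261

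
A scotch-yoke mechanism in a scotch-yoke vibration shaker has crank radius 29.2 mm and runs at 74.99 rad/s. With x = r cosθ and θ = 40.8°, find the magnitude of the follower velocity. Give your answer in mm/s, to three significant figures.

1430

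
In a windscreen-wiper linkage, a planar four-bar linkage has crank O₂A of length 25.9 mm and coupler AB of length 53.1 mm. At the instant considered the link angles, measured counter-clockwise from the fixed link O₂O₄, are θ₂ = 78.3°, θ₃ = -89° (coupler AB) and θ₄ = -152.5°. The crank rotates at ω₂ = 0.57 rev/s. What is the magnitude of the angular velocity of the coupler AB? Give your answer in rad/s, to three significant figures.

1.51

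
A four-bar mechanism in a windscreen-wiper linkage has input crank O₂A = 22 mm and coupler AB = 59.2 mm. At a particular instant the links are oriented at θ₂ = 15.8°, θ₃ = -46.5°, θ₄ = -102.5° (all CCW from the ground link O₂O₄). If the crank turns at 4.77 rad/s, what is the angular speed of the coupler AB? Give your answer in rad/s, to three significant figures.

1.88

ω₂ = 4.77 rad/s
Differentiating the loop-closure r₂e^{iθ₂}+r₃e^{iθ₃}=r₁+r₄e^{iθ₄} gives r₂ω₂e^{iθ₂}+r₃ω₃e^{iθ₃}=r₄ω₄e^{iθ₄}.
Eliminating the other unknown: ω₃ = r₂ω₂ sin(θ₄−θ₂) / [r₃ sin(θ₃−θ₄)].
Numerator sine = -0.88048; denominator sine = +0.82904.
Result = 0.022·4.77·(-0.88048) / (0.0592·(+0.82904)) = -1.8826 rad/s; magnitude 1.8826 rad/s.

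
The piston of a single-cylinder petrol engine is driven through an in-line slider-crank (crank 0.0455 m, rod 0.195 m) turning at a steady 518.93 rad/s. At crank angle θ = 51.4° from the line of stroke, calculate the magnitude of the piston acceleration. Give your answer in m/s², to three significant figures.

7040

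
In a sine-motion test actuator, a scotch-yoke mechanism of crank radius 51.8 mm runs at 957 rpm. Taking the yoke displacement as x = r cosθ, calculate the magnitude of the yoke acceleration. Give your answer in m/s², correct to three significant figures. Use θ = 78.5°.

104

ω = 100.2 rad/s (from 957 rpm).
x = r cosθ ⇒ ẍ = −rω² cosθ (ω constant).
|a| = rω²|cosθ| = 0.0518·(100.2)²·|cos 78.5°| = 103.72 m/s².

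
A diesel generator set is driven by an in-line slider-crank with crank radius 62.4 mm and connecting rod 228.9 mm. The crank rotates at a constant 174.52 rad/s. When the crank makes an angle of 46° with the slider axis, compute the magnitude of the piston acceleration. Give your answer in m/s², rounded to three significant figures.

1310

ω = 174.5 rad/s
x(θ) = r cosθ + √(L² − r² sin²θ); with ω constant, a = ω²·d²x/dθ².
d²x/dθ² = −r cosθ − r²(cos2θ)/√u − r⁴ sin²2θ/(4u^{3/2}),  u = L² − r² sin²θ = 0.0503804 m².
Substituting r = 0.0624 m, L = 0.2289 m, θ = 46°: d²x/dθ² = -0.043076 m.
a = ω²·d²x/dθ² = (174.5)²·(-0.043076) = -1312 m/s²;  |a| = 1312 m/s².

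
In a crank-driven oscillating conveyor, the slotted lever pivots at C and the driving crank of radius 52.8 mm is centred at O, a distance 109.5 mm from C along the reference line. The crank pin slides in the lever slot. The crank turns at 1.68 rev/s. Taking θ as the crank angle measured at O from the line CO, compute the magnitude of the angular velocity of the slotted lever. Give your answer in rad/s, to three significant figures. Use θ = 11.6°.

3.42

ω = 10.56 rad/s (from 1.68 rev/s).
Crank pin A relative to C: A = (d + r cosθ, r sinθ); lever angle φ = atan2(r sinθ, d + r cosθ).
Differentiating tanφ: φ̇ = rω(d cosθ + r)/(d² + r² + 2dr cosθ).
d² + r² + 2dr cosθ = |CA|² = 0.0261051 m²;  d cosθ + r = +0.16006 m.
|ω_lever| = |0.0528·10.56·+0.16006| / 0.0261051 = 3.4174 rad/s.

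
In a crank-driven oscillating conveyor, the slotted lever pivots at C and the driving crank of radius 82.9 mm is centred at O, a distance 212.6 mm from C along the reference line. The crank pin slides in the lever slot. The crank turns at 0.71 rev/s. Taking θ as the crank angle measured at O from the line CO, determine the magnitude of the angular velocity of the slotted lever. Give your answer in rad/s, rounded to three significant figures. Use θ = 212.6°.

1.59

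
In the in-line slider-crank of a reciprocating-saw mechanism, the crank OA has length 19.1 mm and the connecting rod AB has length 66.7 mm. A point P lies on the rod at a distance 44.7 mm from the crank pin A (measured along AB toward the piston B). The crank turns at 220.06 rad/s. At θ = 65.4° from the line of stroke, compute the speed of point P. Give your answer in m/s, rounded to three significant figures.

4.18

ω = 220.1 rad/s.  Crank-pin speed |V_A| = rω = 4.2031 m/s, perpendicular to OA.
Rod angle: sinφ = −(r/L) sinθ ⇒ φ = -15.092°; ω_rod = −rω cosθ/√(L²−r²sin²θ) = -27.169 rad/s.
V_P = V_A + ω_rod × AP, with AP = 0.0447 m along the rod.
Components: V_Px = −rω sinθ − a·ω_rod·sinφ = -4.1379 m/s;  V_Py = rω cosθ + a·ω_rod·cosφ = +0.57711 m/s.
|V_P| = √(V_Px² + V_Py²) = 4.1779 m/s.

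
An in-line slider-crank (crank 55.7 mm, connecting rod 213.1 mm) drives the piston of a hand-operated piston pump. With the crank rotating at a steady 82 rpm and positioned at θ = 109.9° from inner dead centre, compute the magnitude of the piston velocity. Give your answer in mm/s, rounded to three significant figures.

408

ω = 2π·82/60 = 8.587 rad/s
For an in-line slider-crank, x = r cosθ + √(L² − r² sin²θ), so v = −rω sinθ·[1 + r cosθ/√(L² − r² sin²θ)].
With r = 0.0557 m, L = 0.2131 m, θ = 109.9°: √(L² − r² sin²θ) = 0.20656 m.
v = −0.0557·8.587·0.94029·[1 + 0.0557·-0.34038/0.20656] = -0.40846 m/s.
|v| = 0.40846 m/s = 408.46 mm/s.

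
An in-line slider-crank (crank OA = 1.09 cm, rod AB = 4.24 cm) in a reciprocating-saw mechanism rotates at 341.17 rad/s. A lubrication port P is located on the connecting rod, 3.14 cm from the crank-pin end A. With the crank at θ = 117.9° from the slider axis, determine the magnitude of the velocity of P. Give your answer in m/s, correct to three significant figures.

ω = 341.2 rad/s.  Crank-pin speed |V_A| = rω = 3.7188 m/s, perpendicular to OA.
Rod angle: sinφ = −(r/L) sinθ ⇒ φ = -13.132°; ω_rod = −rω cosθ/√(L²−r²sin²θ) = +42.143 rad/s.
V_P = V_A + ω_rod × AP, with AP = 0.0314 m along the rod.
Components: V_Px = −rω sinθ − a·ω_rod·sinφ = -2.9859 m/s;  V_Py = rω cosθ + a·ω_rod·cosφ = -0.45145 m/s.
|V_P| = √(V_Px² + V_Py²) = 3.0198 m/s.

3.02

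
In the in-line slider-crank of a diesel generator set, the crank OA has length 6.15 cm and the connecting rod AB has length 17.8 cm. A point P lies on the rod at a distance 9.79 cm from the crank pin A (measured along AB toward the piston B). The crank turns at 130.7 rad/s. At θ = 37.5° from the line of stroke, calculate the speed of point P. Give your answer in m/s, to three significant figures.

ω = 130.7 rad/s.  Crank-pin speed |V_A| = rω = 8.0381 m/s, perpendicular to OA.
Rod angle: sinφ = −(r/L) sinθ ⇒ φ = -12.142°; ω_rod = −rω cosθ/√(L²−r²sin²θ) = -36.646 rad/s.
V_P = V_A + ω_rod × AP, with AP = 0.0979 m along the rod.
Components: V_Px = −rω sinθ − a·ω_rod·sinφ = -5.6478 m/s;  V_Py = rω cosθ + a·ω_rod·cosφ = +2.8697 m/s.
|V_P| = √(V_Px² + V_Py²) = 6.3351 m/s.

6.34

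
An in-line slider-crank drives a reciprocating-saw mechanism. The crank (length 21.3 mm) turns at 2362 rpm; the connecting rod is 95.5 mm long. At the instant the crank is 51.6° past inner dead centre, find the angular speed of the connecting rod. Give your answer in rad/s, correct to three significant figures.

34.8

ω = 247.3 rad/s (converted from 2362 rpm).
The rod makes angle φ with the slider axis where L sinφ = r sinθ; differentiating, L cosφ·φ̇ = r ω cosθ.
L cosφ = √(L² − r² sin²θ) = 0.09403 m.
|ω_rod| = r ω |cosθ| / √(L² − r² sin²θ) = 0.0213·247.3·0.62115/0.09403 = 34.803 rad/s.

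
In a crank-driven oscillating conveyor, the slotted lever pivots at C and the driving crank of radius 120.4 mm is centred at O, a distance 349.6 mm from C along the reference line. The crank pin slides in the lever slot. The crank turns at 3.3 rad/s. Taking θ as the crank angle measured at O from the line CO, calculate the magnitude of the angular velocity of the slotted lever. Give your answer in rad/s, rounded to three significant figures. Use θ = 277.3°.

ω = 3.3 rad/s
Crank pin A relative to C: A = (d + r cosθ, r sinθ); lever angle φ = atan2(r sinθ, d + r cosθ).
Differentiating tanφ: φ̇ = rω(d cosθ + r)/(d² + r² + 2dr cosθ).
d² + r² + 2dr cosθ = |CA|² = 0.147413 m²;  d cosθ + r = +0.16482 m.
|ω_lever| = |0.1204·3.3·+0.16482| / 0.147413 = 0.44424 rad/s.

0.444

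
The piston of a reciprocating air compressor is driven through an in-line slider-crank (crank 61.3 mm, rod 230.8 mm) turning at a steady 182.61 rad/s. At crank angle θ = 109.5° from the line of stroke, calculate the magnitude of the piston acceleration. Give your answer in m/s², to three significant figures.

1110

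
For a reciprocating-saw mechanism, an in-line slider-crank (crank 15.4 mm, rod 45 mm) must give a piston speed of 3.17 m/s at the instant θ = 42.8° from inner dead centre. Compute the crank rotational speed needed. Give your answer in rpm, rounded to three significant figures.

For an in-line slider-crank, |v_piston| = rω|sinθ|·[1 + r cosθ/√(L² − r² sin²θ)].
With r = 0.0154 m, L = 0.045 m, θ = 42.8°: the bracketed kinematic factor |dx/dθ| = 0.013165 m.
ω = v/|dx/dθ| = 3.17/0.013165 = 240.79 rad/s.
N = 60ω/(2π) = 2299.4 rpm.

2300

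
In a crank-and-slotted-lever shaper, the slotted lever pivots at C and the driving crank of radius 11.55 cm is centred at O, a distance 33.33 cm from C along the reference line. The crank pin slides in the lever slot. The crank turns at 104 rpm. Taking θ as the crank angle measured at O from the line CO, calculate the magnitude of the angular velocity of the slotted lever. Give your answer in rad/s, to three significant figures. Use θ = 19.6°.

2.74

ω = 10.89 rad/s (from 104 rpm).
Crank pin A relative to C: A = (d + r cosθ, r sinθ); lever angle φ = atan2(r sinθ, d + r cosθ).
Differentiating tanφ: φ̇ = rω(d cosθ + r)/(d² + r² + 2dr cosθ).
d² + r² + 2dr cosθ = |CA|² = 0.19696 m²;  d cosθ + r = +0.42949 m.
|ω_lever| = |0.1155·10.89·+0.42949| / 0.19696 = 2.7429 rad/s.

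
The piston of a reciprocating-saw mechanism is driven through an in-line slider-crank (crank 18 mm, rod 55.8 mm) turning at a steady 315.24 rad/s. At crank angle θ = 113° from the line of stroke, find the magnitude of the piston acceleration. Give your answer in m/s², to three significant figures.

ω = 315.2 rad/s
x(θ) = r cosθ + √(L² − r² sin²θ); with ω constant, a = ω²·d²x/dθ².
d²x/dθ² = −r cosθ − r²(cos2θ)/√u − r⁴ sin²2θ/(4u^{3/2}),  u = L² − r² sin²θ = 0.00283911 m².
Substituting r = 0.018 m, L = 0.0558 m, θ = 113°: d²x/dθ² = +0.011167 m.
a = ω²·d²x/dθ² = (315.2)²·(+0.011167) = +1109.8 m/s²;  |a| = 1109.8 m/s².

1110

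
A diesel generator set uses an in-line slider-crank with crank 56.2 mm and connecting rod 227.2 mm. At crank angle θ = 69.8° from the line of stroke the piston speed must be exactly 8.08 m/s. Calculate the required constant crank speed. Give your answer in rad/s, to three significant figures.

For an in-line slider-crank, |v_piston| = rω|sinθ|·[1 + r cosθ/√(L² − r² sin²θ)].
With r = 0.0562 m, L = 0.2272 m, θ = 69.8°: the bracketed kinematic factor |dx/dθ| = 0.057375 m.
ω = v/|dx/dθ| = 8.08/0.057375 = 140.83 rad/s.

141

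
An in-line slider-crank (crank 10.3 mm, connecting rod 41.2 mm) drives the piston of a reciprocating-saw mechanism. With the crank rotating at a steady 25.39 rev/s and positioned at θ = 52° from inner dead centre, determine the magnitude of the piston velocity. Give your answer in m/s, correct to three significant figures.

1.50

ω = 2π·25.4 = 159.5 rad/s
For an in-line slider-crank, x = r cosθ + √(L² − r² sin²θ), so v = −rω sinθ·[1 + r cosθ/√(L² − r² sin²θ)].
With r = 0.0103 m, L = 0.0412 m, θ = 52°: √(L² − r² sin²θ) = 0.040393 m.
v = −0.0103·159.5·0.78801·[1 + 0.0103·0.61566/0.040393] = -1.4981 m/s.
|v| = 1.4981 m/s.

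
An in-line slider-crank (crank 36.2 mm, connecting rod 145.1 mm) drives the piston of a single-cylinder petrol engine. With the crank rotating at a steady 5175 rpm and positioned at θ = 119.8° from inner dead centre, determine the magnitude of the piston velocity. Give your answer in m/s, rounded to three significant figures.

ω = 2π·5175/60 = 541.9 rad/s
For an in-line slider-crank, x = r cosθ + √(L² − r² sin²θ), so v = −rω sinθ·[1 + r cosθ/√(L² − r² sin²θ)].
With r = 0.0362 m, L = 0.1451 m, θ = 119.8°: √(L² − r² sin²θ) = 0.14166 m.
v = −0.0362·541.9·0.86777·[1 + 0.0362·-0.49697/0.14166] = -14.862 m/s.
|v| = 14.862 m/s.

14.9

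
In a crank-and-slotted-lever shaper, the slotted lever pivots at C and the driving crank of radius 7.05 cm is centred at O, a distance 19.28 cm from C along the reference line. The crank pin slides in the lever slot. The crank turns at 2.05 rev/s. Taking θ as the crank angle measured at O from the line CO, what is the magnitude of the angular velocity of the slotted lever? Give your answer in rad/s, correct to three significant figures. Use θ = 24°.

ω = 12.88 rad/s (from 2.05 rev/s).
Crank pin A relative to C: A = (d + r cosθ, r sinθ); lever angle φ = atan2(r sinθ, d + r cosθ).
Differentiating tanφ: φ̇ = rω(d cosθ + r)/(d² + r² + 2dr cosθ).
d² + r² + 2dr cosθ = |CA|² = 0.0669766 m²;  d cosθ + r = +0.24663 m.
|ω_lever| = |0.0705·12.88·+0.24663| / 0.0669766 = 3.3439 rad/s.

3.34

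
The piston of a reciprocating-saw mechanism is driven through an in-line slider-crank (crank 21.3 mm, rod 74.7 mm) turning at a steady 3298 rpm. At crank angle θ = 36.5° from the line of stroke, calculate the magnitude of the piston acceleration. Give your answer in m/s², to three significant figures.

2270

ω = 2π·3298/60 = 345.4 rad/s
x(θ) = r cosθ + √(L² − r² sin²θ); with ω constant, a = ω²·d²x/dθ².
d²x/dθ² = −r cosθ − r²(cos2θ)/√u − r⁴ sin²2θ/(4u^{3/2}),  u = L² − r² sin²θ = 0.00541957 m².
Substituting r = 0.0213 m, L = 0.0747 m, θ = 36.5°: d²x/dθ² = -0.019042 m.
a = ω²·d²x/dθ² = (345.4)²·(-0.019042) = -2271.3 m/s²;  |a| = 2271.3 m/s².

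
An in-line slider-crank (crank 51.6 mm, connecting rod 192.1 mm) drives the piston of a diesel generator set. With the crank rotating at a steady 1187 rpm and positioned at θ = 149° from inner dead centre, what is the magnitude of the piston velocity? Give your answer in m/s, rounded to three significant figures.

ω = 2π·1187/60 = 124.3 rad/s
For an in-line slider-crank, x = r cosθ + √(L² − r² sin²θ), so v = −rω sinθ·[1 + r cosθ/√(L² − r² sin²θ)].
With r = 0.0516 m, L = 0.1921 m, θ = 149°: √(L² − r² sin²θ) = 0.19025 m.
v = −0.0516·124.3·0.51504·[1 + 0.0516·-0.85717/0.19025] = -2.5355 m/s.
|v| = 2.5355 m/s.

2.54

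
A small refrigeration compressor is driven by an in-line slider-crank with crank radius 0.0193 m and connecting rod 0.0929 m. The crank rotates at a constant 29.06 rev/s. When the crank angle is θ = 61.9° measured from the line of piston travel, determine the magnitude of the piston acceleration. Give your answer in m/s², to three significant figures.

228

ω = 2π·29.1 = 182.6 rad/s
x(θ) = r cosθ + √(L² − r² sin²θ); with ω constant, a = ω²·d²x/dθ².
d²x/dθ² = −r cosθ − r²(cos2θ)/√u − r⁴ sin²2θ/(4u^{3/2}),  u = L² − r² sin²θ = 0.00834056 m².
Substituting r = 0.0193 m, L = 0.0929 m, θ = 61.9°: d²x/dθ² = -0.006853 m.
a = ω²·d²x/dθ² = (182.6)²·(-0.006853) = -228.47 m/s²;  |a| = 228.47 m/s².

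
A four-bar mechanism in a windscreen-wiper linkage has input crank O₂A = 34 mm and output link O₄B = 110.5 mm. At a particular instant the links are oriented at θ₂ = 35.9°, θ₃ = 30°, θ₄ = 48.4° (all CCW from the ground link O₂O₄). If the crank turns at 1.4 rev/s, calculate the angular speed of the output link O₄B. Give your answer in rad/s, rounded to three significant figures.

ω₂ = 8.796 rad/s (from 1.4 rev/s).
Differentiating the loop-closure r₂e^{iθ₂}+r₃e^{iθ₃}=r₁+r₄e^{iθ₄} gives r₂ω₂e^{iθ₂}+r₃ω₃e^{iθ₃}=r₄ω₄e^{iθ₄}.
Eliminating the other unknown: ω₄ = r₂ω₂ sin(θ₂−θ₃) / [r₄ sin(θ₄−θ₃)].
Numerator sine = +0.10279; denominator sine = +0.31565.
Result = 0.034·8.796·(+0.10279) / (0.1105·(+0.31565)) = +0.88142 rad/s; magnitude 0.88142 rad/s.

0.881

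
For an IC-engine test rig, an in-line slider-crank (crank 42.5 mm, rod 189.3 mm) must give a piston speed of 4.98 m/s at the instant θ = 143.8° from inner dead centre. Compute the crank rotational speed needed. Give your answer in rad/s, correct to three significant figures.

243

For an in-line slider-crank, |v_piston| = rω|sinθ|·[1 + r cosθ/√(L² − r² sin²θ)].
With r = 0.0425 m, L = 0.1893 m, θ = 143.8°: the bracketed kinematic factor |dx/dθ| = 0.020513 m.
ω = v/|dx/dθ| = 4.98/0.020513 = 242.78 rad/s.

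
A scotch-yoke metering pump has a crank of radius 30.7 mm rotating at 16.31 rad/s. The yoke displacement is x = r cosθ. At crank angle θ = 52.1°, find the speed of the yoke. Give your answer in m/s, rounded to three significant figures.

ω = 16.31 rad/s
x = r cosθ ⇒ ẋ = −rω sinθ.
|v| = rω|sinθ| = 0.0307·16.31·|sin 52.1°| = 0.39511 m/s.

0.395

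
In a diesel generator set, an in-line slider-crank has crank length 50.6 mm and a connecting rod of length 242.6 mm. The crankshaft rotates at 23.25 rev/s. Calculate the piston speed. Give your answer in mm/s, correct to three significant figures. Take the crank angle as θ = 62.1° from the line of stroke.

ω = 2π·23.2 = 146.1 rad/s
For an in-line slider-crank, x = r cosθ + √(L² − r² sin²θ), so v = −rω sinθ·[1 + r cosθ/√(L² − r² sin²θ)].
With r = 0.0506 m, L = 0.2426 m, θ = 62.1°: √(L² − r² sin²θ) = 0.23844 m.
v = −0.0506·146.1·0.88377·[1 + 0.0506·0.46793/0.23844] = -7.1814 m/s.
|v| = 7.1814 m/s = 7181.4 mm/s.

7180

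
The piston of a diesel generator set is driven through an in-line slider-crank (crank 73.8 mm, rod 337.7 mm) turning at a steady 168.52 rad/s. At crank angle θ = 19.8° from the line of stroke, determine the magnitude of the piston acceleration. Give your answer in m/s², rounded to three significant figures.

ω = 168.5 rad/s
x(θ) = r cosθ + √(L² − r² sin²θ); with ω constant, a = ω²·d²x/dθ².
d²x/dθ² = −r cosθ − r²(cos2θ)/√u − r⁴ sin²2θ/(4u^{3/2}),  u = L² − r² sin²θ = 0.113416 m².
Substituting r = 0.0738 m, L = 0.3377 m, θ = 19.8°: d²x/dθ² = -0.081977 m.
a = ω²·d²x/dθ² = (168.5)²·(-0.081977) = -2328.1 m/s²;  |a| = 2328.1 m/s².

2330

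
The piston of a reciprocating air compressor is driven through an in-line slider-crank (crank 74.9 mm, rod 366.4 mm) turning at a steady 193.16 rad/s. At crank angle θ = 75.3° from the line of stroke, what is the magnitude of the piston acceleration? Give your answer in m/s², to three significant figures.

203

ω = 193.2 rad/s
x(θ) = r cosθ + √(L² − r² sin²θ); with ω constant, a = ω²·d²x/dθ².
d²x/dθ² = −r cosθ − r²(cos2θ)/√u − r⁴ sin²2θ/(4u^{3/2}),  u = L² − r² sin²θ = 0.129 m².
Substituting r = 0.0749 m, L = 0.3664 m, θ = 75.3°: d²x/dθ² = -0.0054394 m.
a = ω²·d²x/dθ² = (193.2)²·(-0.0054394) = -202.95 m/s²;  |a| = 202.95 m/s².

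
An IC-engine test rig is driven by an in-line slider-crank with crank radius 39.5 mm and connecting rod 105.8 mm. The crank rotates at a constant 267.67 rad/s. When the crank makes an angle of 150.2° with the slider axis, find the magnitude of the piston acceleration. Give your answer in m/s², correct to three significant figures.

1880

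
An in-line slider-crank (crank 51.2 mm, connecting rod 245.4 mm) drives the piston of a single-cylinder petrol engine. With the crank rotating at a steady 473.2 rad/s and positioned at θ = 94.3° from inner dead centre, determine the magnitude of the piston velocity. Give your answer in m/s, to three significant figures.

ω = 473.2 rad/s
For an in-line slider-crank, x = r cosθ + √(L² − r² sin²θ), so v = −rω sinθ·[1 + r cosθ/√(L² − r² sin²θ)].
With r = 0.0512 m, L = 0.2454 m, θ = 94.3°: √(L² − r² sin²θ) = 0.24003 m.
v = −0.0512·473.2·0.99719·[1 + 0.0512·-0.07498/0.24003] = -23.773 m/s.
|v| = 23.773 m/s.

23.8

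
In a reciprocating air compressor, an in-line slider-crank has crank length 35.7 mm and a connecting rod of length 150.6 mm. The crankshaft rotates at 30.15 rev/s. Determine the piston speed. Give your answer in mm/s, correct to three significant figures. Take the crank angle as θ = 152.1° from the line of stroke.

ω = 2π·30.1 = 189.4 rad/s
For an in-line slider-crank, x = r cosθ + √(L² − r² sin²θ), so v = −rω sinθ·[1 + r cosθ/√(L² − r² sin²θ)].
With r = 0.0357 m, L = 0.1506 m, θ = 152.1°: √(L² − r² sin²θ) = 0.14967 m.
v = −0.0357·189.4·0.46793·[1 + 0.0357·-0.88377/0.14967] = -2.4975 m/s.
|v| = 2.4975 m/s = 2497.5 mm/s.

2500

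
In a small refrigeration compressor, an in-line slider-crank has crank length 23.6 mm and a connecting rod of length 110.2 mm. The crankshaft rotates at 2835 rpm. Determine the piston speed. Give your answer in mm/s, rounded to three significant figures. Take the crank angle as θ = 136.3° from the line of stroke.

4080

ω = 2π·2835/60 = 296.9 rad/s
For an in-line slider-crank, x = r cosθ + √(L² − r² sin²θ), so v = −rω sinθ·[1 + r cosθ/√(L² − r² sin²θ)].
With r = 0.0236 m, L = 0.1102 m, θ = 136.3°: √(L² − r² sin²θ) = 0.10899 m.
v = −0.0236·296.9·0.69088·[1 + 0.0236·-0.72297/0.10899] = -4.0828 m/s.
|v| = 4.0828 m/s = 4082.8 mm/s.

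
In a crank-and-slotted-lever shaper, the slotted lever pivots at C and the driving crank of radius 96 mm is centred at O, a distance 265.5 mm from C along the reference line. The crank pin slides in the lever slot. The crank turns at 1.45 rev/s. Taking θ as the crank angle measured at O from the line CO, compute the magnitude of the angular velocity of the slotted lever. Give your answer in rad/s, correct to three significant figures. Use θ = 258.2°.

ω = 9.111 rad/s (from 1.45 rev/s).
Crank pin A relative to C: A = (d + r cosθ, r sinθ); lever angle φ = atan2(r sinθ, d + r cosθ).
Differentiating tanφ: φ̇ = rω(d cosθ + r)/(d² + r² + 2dr cosθ).
d² + r² + 2dr cosθ = |CA|² = 0.0692819 m²;  d cosθ + r = +0.041706 m.
|ω_lever| = |0.096·9.111·+0.041706| / 0.0692819 = 0.5265 rad/s.

0.527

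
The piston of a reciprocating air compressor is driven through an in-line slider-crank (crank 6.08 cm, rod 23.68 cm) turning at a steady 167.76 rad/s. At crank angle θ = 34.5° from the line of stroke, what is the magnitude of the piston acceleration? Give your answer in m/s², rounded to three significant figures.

1580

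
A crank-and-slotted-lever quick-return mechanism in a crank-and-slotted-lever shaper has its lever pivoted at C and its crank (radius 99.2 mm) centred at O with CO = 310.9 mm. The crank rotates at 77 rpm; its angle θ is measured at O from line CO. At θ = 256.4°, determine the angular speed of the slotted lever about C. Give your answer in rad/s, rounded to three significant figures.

ω = 8.063 rad/s (from 77 rpm).
Crank pin A relative to C: A = (d + r cosθ, r sinθ); lever angle φ = atan2(r sinθ, d + r cosθ).
Differentiating tanφ: φ̇ = rω(d cosθ + r)/(d² + r² + 2dr cosθ).
d² + r² + 2dr cosθ = |CA|² = 0.0919953 m²;  d cosθ + r = +0.026094 m.
|ω_lever| = |0.0992·8.063·+0.026094| / 0.0919953 = 0.22689 rad/s.

0.227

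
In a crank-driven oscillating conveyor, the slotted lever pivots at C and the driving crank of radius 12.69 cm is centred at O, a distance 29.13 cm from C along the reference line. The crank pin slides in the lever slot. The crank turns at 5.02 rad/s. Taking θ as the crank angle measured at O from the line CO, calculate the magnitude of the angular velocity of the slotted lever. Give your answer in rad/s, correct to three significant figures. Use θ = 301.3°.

1.27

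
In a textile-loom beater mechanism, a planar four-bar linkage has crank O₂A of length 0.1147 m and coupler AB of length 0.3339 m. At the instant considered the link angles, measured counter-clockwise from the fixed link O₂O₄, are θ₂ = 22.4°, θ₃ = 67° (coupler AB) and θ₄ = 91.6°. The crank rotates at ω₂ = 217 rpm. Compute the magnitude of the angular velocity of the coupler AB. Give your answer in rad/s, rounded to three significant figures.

ω₂ = 22.72 rad/s (from 217 rpm).
Differentiating the loop-closure r₂e^{iθ₂}+r₃e^{iθ₃}=r₁+r₄e^{iθ₄} gives r₂ω₂e^{iθ₂}+r₃ω₃e^{iθ₃}=r₄ω₄e^{iθ₄}.
Eliminating the other unknown: ω₃ = r₂ω₂ sin(θ₄−θ₂) / [r₃ sin(θ₃−θ₄)].
Numerator sine = +0.93483; denominator sine = -0.41628.
Result = 0.1147·22.72·(+0.93483) / (0.3339·(-0.41628)) = -17.53 rad/s; magnitude 17.53 rad/s.

17.5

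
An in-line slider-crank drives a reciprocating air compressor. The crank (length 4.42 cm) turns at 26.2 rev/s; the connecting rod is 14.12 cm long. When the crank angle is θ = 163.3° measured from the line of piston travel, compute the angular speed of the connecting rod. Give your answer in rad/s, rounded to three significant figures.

ω = 164.6 rad/s (converted from 26.2 rev/s).
The rod makes angle φ with the slider axis where L sinφ = r sinθ; differentiating, L cosφ·φ̇ = r ω cosθ.
L cosφ = √(L² − r² sin²θ) = 0.14063 m.
|ω_rod| = r ω |cosθ| / √(L² − r² sin²θ) = 0.0442·164.6·0.95782/0.14063 = 49.558 rad/s.

49.6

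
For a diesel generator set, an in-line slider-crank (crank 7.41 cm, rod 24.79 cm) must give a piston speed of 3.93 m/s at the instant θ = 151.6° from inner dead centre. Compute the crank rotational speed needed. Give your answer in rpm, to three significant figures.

For an in-line slider-crank, |v_piston| = rω|sinθ|·[1 + r cosθ/√(L² − r² sin²θ)].
With r = 0.0741 m, L = 0.2479 m, θ = 151.6°: the bracketed kinematic factor |dx/dθ| = 0.025882 m.
ω = v/|dx/dθ| = 3.93/0.025882 = 151.84 rad/s.
N = 60ω/(2π) = 1450 rpm.

1450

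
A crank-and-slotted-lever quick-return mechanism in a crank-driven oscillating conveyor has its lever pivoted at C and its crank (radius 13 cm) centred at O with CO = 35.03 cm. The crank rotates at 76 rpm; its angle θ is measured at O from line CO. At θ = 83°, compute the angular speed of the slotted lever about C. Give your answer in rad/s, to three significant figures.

ω = 7.959 rad/s (from 76 rpm).
Crank pin A relative to C: A = (d + r cosθ, r sinθ); lever angle φ = atan2(r sinθ, d + r cosθ).
Differentiating tanφ: φ̇ = rω(d cosθ + r)/(d² + r² + 2dr cosθ).
d² + r² + 2dr cosθ = |CA|² = 0.15071 m²;  d cosθ + r = +0.17269 m.
|ω_lever| = |0.13·7.959·+0.17269| / 0.15071 = 1.1855 rad/s.

1.19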